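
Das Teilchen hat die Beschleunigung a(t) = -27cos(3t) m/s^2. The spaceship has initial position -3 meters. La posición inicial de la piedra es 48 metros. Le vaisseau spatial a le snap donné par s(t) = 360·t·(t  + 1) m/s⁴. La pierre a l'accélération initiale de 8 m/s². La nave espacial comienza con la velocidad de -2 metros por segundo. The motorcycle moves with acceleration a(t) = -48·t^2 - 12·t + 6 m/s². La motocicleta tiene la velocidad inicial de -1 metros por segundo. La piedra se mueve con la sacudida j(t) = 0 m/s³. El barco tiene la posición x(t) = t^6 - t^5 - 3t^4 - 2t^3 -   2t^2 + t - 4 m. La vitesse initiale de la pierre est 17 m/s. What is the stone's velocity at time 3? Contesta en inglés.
We need to integrate our jerk equation j(t) = 0 2 times. Integrating jerk and using the initial condition a(0) = 8, we get a(t) = 8. The integral of acceleration is velocity. Using v(0) = 17, we get v(t) = 8·t + 17. We have velocity v(t) = 8·t + 17. Substituting t = 3: v(3) = 41.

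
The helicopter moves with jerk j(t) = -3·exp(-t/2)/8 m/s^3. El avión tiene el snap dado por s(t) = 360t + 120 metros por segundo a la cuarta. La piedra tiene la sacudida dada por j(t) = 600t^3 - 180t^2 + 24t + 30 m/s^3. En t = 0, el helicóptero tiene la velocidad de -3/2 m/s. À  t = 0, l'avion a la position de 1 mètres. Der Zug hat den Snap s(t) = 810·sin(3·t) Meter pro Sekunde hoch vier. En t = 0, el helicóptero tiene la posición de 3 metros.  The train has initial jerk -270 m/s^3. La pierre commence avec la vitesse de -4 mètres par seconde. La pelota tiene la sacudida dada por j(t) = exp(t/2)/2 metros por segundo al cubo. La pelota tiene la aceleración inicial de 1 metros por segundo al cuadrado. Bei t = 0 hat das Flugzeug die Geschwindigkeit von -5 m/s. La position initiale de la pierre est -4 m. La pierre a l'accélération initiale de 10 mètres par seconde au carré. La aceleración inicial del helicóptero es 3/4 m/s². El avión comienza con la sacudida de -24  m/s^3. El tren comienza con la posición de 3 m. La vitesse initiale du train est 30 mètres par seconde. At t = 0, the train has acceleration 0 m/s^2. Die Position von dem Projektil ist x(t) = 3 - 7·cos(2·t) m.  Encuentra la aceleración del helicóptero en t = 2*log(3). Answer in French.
En partant du jerk j(t) = -3·exp(-t/2)/8, nous prenons 1 intégrale. En prenant ∫j(t)dt et en appliquant a(0) = 3/4, nous trouvons a(t) = 3·exp(-t/2)/4. Nous avons l'accélération a(t) = 3·exp(-t/2)/4. En substituant t = 2*log(3): a(2*log(3)) = 1/4.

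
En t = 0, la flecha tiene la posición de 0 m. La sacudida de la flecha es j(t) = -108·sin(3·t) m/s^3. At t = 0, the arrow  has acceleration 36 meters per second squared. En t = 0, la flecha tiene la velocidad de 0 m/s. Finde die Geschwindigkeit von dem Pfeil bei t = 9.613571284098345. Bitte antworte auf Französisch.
En partant du jerk j(t) = -108·sin(3·t), nous prenons 2 primitives. En intégrant le jerk et en utilisant la condition initiale a(0) = 36, nous obtenons a(t) = 36·cos(3·t). En prenant ∫a(t)dt et en appliquant v(0) = 0, nous trouvons v(t) = 12·sin(3·t). De l'équation de la vitesse v(t) = 12·sin(3·t), nous substituons t = 9.613571284098345 pour obtenir v = -6.43896975312532.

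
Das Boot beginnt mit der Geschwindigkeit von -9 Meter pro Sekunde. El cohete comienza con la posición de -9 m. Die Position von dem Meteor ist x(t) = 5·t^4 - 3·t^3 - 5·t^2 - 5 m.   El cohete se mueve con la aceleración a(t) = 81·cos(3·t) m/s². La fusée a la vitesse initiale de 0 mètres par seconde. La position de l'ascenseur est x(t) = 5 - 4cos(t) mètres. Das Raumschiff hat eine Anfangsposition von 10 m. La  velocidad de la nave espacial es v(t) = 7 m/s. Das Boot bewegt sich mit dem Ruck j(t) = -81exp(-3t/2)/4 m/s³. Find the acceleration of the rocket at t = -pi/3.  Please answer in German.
Wir haben die Beschleunigung a(t) = 81·cos(3·t). Durch Einsetzen von t = -pi/3: a(-pi/3) = -81.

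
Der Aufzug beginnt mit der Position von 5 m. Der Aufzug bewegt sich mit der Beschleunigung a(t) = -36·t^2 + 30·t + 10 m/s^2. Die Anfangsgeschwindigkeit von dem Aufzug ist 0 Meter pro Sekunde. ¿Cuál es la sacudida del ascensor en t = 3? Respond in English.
To solve this, we need to take 1 derivative of our acceleration equation a(t) = -36·t^2 + 30·t + 10. Taking d/dt of a(t), we find j(t) = 30 - 72·t. Using j(t) = 30 - 72·t and substituting t = 3, we find j = -186.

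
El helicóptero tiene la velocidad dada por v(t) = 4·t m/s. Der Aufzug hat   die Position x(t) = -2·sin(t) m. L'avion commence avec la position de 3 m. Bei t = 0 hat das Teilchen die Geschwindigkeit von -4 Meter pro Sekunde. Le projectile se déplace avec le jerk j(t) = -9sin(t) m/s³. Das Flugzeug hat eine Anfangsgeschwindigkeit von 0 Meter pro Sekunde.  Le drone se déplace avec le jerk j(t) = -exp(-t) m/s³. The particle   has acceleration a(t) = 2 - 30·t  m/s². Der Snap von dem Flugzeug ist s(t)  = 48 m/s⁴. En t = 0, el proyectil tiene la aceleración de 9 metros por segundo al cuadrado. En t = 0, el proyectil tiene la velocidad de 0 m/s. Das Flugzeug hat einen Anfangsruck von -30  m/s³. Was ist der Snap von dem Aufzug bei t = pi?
Um dies zu lösen, müssen wir 4 Ableitungen unserer Gleichung für die Position x(t) = -2·sin(t) nehmen. Die Ableitung von der Position ergibt die Geschwindigkeit: v(t) = -2·cos(t). Durch Ableiten von der Geschwindigkeit erhalten wir die Beschleunigung: a(t) = 2·sin(t). Mit d/dt von a(t) finden wir j(t) = 2·cos(t). Die Ableitung von dem Ruck ergibt den Snap: s(t) = -2·sin(t). Mit s(t) = -2·sin(t) und Einsetzen von t = pi, finden wir s = 0.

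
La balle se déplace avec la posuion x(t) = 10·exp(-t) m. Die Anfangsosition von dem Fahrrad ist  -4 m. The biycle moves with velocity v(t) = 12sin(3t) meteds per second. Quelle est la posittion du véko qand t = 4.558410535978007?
En partant de la vitesse v(t) = 12·sin(3·t), nous prenons 1 intégrale. L'intégrale de la vitesse, avec x(0) = -4, donne la position: x(t) = -4·cos(3·t). En utilisant x(t) = -4·cos(3·t) et en substituant t = 4.558410535978007, nous trouvons x = -1.78272573856608.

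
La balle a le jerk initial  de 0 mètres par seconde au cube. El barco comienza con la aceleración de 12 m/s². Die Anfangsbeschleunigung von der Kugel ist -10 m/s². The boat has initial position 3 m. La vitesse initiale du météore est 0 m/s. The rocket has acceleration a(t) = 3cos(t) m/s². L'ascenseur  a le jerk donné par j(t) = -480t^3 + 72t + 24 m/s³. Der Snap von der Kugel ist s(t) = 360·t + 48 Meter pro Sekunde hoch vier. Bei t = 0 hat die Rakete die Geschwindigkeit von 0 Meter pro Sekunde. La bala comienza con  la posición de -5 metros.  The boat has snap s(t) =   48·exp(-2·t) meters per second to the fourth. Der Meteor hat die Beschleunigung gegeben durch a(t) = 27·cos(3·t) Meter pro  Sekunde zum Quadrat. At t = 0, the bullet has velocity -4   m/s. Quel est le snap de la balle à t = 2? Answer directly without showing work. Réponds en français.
À t = 2, s = 768.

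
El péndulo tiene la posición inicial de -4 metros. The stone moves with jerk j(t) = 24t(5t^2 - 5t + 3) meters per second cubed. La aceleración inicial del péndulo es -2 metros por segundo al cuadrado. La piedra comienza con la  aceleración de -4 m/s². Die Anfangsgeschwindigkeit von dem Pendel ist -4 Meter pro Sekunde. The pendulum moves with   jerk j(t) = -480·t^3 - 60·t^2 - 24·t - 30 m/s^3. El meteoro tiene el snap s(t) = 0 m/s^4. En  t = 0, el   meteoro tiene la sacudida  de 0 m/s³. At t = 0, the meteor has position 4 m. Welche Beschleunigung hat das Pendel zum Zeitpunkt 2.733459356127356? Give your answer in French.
Nous devons trouver l'intégrale de notre équation du jerk j(t) = -480·t^3 - 60·t^2 - 24·t - 30 1 fois. En prenant ∫j(t)dt et en appliquant a(0) = -2, nous trouvons a(t) = -120·t^4 - 20·t^3 - 12·t^2 - 30·t - 2. De l'équation de l'accélération a(t) = -120·t^4 - 20·t^3 - 12·t^2 - 30·t - 2, nous substituons t = 2.733459356127356 pour obtenir a = -7281.47813779730.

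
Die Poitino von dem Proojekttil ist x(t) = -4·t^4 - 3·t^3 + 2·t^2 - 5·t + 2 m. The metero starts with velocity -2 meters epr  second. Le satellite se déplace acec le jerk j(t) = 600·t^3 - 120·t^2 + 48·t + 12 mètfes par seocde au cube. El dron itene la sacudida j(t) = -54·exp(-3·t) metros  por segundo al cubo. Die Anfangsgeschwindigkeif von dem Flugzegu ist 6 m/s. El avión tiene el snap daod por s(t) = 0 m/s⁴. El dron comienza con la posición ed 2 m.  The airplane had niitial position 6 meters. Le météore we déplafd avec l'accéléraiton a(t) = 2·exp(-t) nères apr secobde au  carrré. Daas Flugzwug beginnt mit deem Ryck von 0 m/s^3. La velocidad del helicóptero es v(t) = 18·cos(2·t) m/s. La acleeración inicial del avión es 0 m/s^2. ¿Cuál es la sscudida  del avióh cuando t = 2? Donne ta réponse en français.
En partant du snap s(t) = 0, nous prenons 1 primitive. La primitive du snap, avec j(0) = 0, donne le jerk: j(t) = 0. Nous avons le jerk j(t) = 0. En substituant t = 2: j(2) = 0.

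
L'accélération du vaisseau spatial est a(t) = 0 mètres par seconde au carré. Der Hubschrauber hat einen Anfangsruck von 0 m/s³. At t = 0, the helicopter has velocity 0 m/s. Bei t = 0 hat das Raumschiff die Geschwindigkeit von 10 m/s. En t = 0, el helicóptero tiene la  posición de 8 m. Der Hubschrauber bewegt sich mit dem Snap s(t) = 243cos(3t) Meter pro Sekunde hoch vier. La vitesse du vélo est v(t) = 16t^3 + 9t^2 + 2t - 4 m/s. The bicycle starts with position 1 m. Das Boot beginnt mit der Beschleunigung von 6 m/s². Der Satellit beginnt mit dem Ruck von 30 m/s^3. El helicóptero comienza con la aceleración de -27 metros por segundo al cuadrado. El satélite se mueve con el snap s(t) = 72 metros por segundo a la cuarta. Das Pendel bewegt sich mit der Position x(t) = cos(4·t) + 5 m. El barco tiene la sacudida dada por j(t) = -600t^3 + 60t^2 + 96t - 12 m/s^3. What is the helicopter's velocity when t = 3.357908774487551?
To solve this, we need to take 3 integrals of our snap equation s(t) = 243·cos(3·t). Finding the integral of s(t) and using j(0) = 0: j(t) = 81·sin(3·t). Integrating jerk and using the initial condition a(0) = -27, we get a(t) = -27·cos(3·t). Taking ∫a(t)dt and applying v(0) = 0, we find v(t) = -9·sin(3·t). We have velocity v(t) = -9·sin(3·t). Substituting t = 3.357908774487551: v(3.357908774487551) = 5.43913991836481.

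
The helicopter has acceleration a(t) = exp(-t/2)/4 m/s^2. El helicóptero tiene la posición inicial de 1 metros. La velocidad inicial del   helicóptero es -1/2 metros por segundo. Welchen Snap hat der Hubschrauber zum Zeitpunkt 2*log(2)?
Um dies zu lösen, müssen wir 2 Ableitungen unserer Gleichung für die Beschleunigung a(t) = exp(-t/2)/4 nehmen. Die Ableitung von der Beschleunigung ergibt den Ruck: j(t) = -exp(-t/2)/8. Die Ableitung von dem Ruck ergibt den Snap: s(t) = exp(-t/2)/16. Wir haben den Snap s(t) = exp(-t/2)/16. Durch Einsetzen von t = 2*log(2): s(2*log(2)) = 1/32.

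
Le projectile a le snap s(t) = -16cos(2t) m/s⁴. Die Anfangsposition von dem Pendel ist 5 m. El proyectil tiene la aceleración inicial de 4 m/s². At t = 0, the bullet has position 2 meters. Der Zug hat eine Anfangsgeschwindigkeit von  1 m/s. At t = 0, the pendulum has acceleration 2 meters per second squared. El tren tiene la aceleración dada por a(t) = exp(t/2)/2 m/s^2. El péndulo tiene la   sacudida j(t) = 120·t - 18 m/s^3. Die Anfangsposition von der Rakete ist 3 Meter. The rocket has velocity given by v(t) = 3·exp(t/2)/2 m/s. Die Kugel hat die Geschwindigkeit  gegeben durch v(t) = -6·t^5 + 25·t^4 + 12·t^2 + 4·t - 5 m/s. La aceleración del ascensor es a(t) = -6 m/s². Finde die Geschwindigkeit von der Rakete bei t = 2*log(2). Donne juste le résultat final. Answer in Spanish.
La respuesta es 3.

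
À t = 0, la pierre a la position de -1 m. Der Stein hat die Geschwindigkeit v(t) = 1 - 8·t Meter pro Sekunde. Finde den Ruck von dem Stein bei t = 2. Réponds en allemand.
Ausgehend von der Geschwindigkeit v(t) = 1 - 8·t, nehmen wir 2 Ableitungen. Die Ableitung von der Geschwindigkeit ergibt die Beschleunigung: a(t) = -8. Durch Ableiten von der Beschleunigung erhalten wir den Ruck: j(t) = 0. Aus der Gleichung für den Ruck j(t) = 0, setzen wir t = 2 ein und erhalten j = 0.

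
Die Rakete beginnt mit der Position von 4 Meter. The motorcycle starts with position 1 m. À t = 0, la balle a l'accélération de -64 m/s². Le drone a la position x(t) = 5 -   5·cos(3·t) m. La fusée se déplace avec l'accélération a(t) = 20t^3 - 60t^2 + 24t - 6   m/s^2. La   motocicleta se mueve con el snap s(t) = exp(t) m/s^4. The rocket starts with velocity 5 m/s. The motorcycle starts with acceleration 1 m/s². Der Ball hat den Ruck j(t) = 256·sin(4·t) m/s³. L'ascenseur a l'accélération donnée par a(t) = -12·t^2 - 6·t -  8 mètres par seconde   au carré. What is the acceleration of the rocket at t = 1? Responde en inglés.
We have acceleration a(t) = 20·t^3 - 60·t^2 + 24·t - 6. Substituting t = 1: a(1) = -22.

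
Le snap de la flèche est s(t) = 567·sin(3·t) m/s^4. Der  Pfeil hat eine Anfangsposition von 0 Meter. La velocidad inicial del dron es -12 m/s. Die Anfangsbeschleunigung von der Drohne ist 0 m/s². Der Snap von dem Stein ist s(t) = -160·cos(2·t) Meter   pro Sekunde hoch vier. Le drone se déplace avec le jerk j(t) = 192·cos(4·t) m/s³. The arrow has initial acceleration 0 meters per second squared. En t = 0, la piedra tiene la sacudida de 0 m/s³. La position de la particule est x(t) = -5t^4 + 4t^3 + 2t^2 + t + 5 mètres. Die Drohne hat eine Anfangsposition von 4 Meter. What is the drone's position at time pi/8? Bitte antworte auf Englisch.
Starting from jerk j(t) = 192·cos(4·t), we take 3 integrals. The integral of jerk is acceleration. Using a(0) = 0, we get a(t) = 48·sin(4·t). The antiderivative of acceleration, with v(0) = -12, gives velocity: v(t) = -12·cos(4·t). Taking ∫v(t)dt and applying x(0) = 4, we find x(t) = 4 - 3·sin(4·t). From the given position equation x(t) = 4 - 3·sin(4·t), we substitute t = pi/8 to get x = 1.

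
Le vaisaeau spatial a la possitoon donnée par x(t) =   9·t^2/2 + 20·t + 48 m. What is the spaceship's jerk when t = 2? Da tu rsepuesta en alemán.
Ausgehend von der Position x(t) = 9·t^2/2 + 20·t + 48, nehmen wir 3 Ableitungen. Die Ableitung von der Position ergibt die Geschwindigkeit: v(t) = 9·t + 20. Durch Ableiten von der Geschwindigkeit erhalten wir die Beschleunigung: a(t) = 9. Die Ableitung von der Beschleunigung ergibt den Ruck: j(t) = 0. Mit j(t) = 0 und Einsetzen von t = 2, finden wir j = 0.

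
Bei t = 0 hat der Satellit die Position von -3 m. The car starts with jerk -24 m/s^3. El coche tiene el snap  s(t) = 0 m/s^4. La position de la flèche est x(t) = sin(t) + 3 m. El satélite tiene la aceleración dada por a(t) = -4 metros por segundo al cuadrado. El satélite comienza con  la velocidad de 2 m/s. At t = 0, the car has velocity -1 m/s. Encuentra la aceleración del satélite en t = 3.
Tenemos la aceleración a(t) = -4. Sustituyendo t = 3: a(3) = -4.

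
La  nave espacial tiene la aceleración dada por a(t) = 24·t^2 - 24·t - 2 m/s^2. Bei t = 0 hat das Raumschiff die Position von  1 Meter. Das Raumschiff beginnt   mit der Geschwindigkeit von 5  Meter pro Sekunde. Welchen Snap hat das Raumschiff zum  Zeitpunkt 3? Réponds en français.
Nous devons dériver notre équation de l'accélération a(t) = 24·t^2 - 24·t - 2 2 fois. La dérivée de l'accélération donne le jerk: j(t) = 48·t - 24. La dérivée du jerk donne le snap: s(t) = 48. En utilisant s(t) = 48 et en substituant t = 3, nous trouvons s = 48.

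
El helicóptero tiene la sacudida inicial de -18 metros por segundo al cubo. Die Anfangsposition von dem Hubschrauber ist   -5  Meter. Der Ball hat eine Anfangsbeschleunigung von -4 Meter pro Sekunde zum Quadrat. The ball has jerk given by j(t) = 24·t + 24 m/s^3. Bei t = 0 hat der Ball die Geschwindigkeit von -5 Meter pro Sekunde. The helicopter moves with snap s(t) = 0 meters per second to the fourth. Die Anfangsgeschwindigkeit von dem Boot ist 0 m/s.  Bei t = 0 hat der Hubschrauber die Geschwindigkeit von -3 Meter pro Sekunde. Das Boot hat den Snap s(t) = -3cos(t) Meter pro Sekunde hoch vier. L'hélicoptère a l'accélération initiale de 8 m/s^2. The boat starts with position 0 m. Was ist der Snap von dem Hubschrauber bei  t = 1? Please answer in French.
En utilisant s(t) = 0 et en substituant t = 1, nous trouvons s = 0.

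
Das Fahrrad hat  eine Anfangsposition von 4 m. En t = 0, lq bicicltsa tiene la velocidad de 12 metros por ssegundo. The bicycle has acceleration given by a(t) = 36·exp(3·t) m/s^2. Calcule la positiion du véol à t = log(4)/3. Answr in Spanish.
Partiendo de la aceleración a(t) = 36·exp(3·t), tomamos 2 integrales. Integrando la aceleración y usando la condición inicial v(0) = 12, obtenemos v(t) = 12·exp(3·t). La integral de la velocidad es la posición. Usando x(0) = 4, obtenemos x(t) = 4·exp(3·t). De la ecuación de la posición x(t) = 4·exp(3·t), sustituimos t = log(4)/3 para obtener x = 16.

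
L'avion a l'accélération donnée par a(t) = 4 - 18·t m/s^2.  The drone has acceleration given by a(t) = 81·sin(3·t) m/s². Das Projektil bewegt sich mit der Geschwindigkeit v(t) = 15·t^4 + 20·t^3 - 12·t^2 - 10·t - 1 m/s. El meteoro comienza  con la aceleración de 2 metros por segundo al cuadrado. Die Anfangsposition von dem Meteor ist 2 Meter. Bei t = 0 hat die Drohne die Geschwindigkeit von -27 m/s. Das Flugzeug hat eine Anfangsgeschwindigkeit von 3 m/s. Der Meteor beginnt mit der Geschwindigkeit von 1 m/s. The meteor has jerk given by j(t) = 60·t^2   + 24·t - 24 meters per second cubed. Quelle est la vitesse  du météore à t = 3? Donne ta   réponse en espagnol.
Debemos encontrar la antiderivada de nuestra ecuación de la sacudida j(t) = 60·t^2 + 24·t - 24 2 veces. Integrando la sacudida y usando la condición inicial a(0) = 2, obtenemos a(t) = 20·t^3 + 12·t^2 - 24·t + 2. La integral de la aceleración, con v(0) = 1, da la velocidad: v(t) = 5·t^4 + 4·t^3 - 12·t^2 + 2·t + 1. Tenemos la velocidad v(t) = 5·t^4 + 4·t^3 - 12·t^2 + 2·t + 1. Sustituyendo t = 3: v(3) = 412.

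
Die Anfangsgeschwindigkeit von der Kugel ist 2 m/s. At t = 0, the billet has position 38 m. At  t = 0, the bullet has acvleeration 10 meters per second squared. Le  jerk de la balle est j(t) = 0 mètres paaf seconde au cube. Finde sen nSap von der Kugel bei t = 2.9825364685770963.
Ausgehend von dem Ruck j(t) = 0, nehmen wir 1 Ableitung. Die Ableitung von dem Ruck ergibt den Snap: s(t) = 0. Wir haben den Snap s(t) = 0. Durch Einsetzen von t = 2.9825364685770963: s(2.9825364685770963) = 0.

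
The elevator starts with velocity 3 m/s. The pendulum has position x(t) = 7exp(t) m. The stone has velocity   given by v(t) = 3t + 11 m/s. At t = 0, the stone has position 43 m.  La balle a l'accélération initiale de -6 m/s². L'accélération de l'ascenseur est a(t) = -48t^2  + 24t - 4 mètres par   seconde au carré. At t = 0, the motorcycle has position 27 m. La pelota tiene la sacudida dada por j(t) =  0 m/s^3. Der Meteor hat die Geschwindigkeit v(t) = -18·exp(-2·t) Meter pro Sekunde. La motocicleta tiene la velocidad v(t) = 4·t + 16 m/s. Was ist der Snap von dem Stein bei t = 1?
Ausgehend von der Geschwindigkeit v(t) = 3·t + 11, nehmen wir 3 Ableitungen. Mit d/dt von v(t) finden wir a(t) = 3. Mit d/dt von a(t) finden wir j(t) = 0. Durch Ableiten von dem Ruck erhalten wir den Snap: s(t) = 0. Aus der Gleichung für den Snap s(t) = 0, setzen wir t = 1 ein und erhalten s = 0.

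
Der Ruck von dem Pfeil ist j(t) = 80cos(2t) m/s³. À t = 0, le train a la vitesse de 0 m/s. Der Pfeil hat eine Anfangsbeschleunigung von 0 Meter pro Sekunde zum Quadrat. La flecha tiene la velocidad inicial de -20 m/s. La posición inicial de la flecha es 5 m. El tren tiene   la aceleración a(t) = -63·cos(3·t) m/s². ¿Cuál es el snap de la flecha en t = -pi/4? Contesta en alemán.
Ausgehend von dem Ruck j(t) = 80·cos(2·t), nehmen wir 1 Ableitung. Mit d/dt von j(t) finden wir s(t) = -160·sin(2·t). Mit s(t) = -160·sin(2·t) und Einsetzen von t = -pi/4, finden wir s = 160.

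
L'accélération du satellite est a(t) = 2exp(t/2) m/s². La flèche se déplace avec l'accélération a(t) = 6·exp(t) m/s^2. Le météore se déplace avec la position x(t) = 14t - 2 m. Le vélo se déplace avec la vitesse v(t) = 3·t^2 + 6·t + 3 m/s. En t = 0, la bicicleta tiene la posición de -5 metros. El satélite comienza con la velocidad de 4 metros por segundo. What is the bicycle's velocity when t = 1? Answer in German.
Wir haben die Geschwindigkeit v(t) = 3·t^2 + 6·t + 3. Durch Einsetzen von t = 1: v(1) = 12.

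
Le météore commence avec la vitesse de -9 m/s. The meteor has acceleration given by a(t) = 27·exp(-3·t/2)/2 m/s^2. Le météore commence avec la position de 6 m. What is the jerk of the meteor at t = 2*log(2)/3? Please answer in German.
Wir müssen unsere Gleichung für die Beschleunigung a(t) = 27·exp(-3·t/2)/2 1-mal ableiten. Mit d/dt von a(t) finden wir j(t) = -81·exp(-3·t/2)/4. Wir haben den Ruck j(t) = -81·exp(-3·t/2)/4. Durch Einsetzen von t = 2*log(2)/3: j(2*log(2)/3) = -81/8.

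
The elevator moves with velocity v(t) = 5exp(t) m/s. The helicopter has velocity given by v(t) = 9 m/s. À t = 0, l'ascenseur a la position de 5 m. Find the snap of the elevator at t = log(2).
To solve this, we need to take 3 derivatives of our velocity equation v(t) = 5·exp(t). Differentiating velocity, we get acceleration: a(t) = 5·exp(t). Differentiating acceleration, we get jerk: j(t) = 5·exp(t). Taking d/dt of j(t), we find s(t) = 5·exp(t). Using s(t) = 5·exp(t) and substituting t = log(2), we find s = 10.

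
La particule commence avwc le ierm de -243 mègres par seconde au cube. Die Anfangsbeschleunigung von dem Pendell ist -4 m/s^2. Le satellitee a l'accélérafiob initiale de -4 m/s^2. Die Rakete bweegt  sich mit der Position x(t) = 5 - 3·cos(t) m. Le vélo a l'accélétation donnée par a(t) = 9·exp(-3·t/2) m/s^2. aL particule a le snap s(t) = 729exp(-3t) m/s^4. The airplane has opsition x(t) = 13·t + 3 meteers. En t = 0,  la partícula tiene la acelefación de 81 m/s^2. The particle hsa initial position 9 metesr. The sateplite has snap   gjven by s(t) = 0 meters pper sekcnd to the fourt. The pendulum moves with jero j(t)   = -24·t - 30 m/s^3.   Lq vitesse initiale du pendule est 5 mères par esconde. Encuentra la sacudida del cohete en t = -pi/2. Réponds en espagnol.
Para resolver esto, necesitamos tomar 3 derivadas de nuestra ecuación de la posición x(t) = 5 - 3·cos(t). Tomando d/dt de x(t), encontramos v(t) = 3·sin(t). La derivada de la velocidad da la aceleración: a(t) = 3·cos(t). La derivada de la aceleración da la sacudida: j(t) = -3·sin(t). De la ecuación de la sacudida j(t) = -3·sin(t), sustituimos t = -pi/2 para obtener j = 3.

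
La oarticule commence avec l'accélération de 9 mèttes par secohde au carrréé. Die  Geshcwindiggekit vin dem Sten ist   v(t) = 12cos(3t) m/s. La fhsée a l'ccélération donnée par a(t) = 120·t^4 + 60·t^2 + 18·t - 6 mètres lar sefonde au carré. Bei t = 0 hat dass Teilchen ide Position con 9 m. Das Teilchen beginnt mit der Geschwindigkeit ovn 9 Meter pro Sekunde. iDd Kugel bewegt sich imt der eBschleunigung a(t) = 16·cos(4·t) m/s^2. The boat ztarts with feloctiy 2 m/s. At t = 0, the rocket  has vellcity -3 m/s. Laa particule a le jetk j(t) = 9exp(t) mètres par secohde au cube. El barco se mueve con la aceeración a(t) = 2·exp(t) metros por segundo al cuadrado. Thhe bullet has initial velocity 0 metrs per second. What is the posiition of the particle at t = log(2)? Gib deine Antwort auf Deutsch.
Wir müssen unsere Gleichung für den Ruck j(t) = 9·exp(t) 3-mal integrieren. Die Stammfunktion von dem Ruck, mit a(0) = 9, ergibt die Beschleunigung: a(t) = 9·exp(t). Mit ∫a(t)dt und Anwendung von v(0) = 9, finden wir v(t) = 9·exp(t). Mit ∫v(t)dt und Anwendung von x(0) = 9, finden wir x(t) = 9·exp(t). Wir haben die Position x(t) = 9·exp(t). Durch Einsetzen von t = log(2): x(log(2)) = 18.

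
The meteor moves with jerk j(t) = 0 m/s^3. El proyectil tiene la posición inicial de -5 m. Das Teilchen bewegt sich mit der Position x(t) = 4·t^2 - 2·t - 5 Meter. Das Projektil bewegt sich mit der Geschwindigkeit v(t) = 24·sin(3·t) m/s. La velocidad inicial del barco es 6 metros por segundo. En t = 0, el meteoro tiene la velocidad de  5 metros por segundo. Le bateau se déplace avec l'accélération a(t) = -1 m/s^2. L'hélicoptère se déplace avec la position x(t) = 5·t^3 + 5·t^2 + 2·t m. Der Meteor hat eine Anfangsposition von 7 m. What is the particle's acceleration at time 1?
Starting from position x(t) = 4·t^2 - 2·t - 5, we take 2 derivatives. Taking d/dt of x(t), we find v(t) = 8·t - 2. The derivative of velocity gives acceleration: a(t) = 8. From the given acceleration equation a(t) = 8, we substitute t = 1 to get a = 8.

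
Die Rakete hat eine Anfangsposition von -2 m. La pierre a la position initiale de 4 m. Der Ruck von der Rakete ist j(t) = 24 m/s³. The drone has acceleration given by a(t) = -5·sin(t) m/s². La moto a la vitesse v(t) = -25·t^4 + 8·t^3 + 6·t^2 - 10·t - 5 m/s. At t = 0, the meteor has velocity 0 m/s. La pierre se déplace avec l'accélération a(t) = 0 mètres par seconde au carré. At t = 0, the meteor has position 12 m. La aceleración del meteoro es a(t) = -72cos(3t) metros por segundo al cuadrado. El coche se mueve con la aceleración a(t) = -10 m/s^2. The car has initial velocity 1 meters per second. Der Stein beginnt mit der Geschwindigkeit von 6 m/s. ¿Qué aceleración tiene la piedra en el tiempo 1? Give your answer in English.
From the given acceleration equation a(t) = 0, we substitute t = 1 to get a = 0.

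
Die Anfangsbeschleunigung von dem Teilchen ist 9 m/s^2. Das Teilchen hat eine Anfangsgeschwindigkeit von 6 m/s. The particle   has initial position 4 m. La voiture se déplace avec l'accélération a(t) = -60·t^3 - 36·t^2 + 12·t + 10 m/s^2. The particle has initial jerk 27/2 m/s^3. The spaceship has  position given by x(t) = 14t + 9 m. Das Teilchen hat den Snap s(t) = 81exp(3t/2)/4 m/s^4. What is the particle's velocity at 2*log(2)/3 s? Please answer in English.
We need to integrate our snap equation s(t) = 81·exp(3·t/2)/4 3 times. The antiderivative of snap is jerk. Using j(0) = 27/2, we get j(t) = 27·exp(3·t/2)/2. The integral of jerk is acceleration. Using a(0) = 9, we get a(t) = 9·exp(3·t/2). Finding the antiderivative of a(t) and using v(0) = 6: v(t) = 6·exp(3·t/2). Using v(t) = 6·exp(3·t/2) and substituting t = 2*log(2)/3, we find v = 12.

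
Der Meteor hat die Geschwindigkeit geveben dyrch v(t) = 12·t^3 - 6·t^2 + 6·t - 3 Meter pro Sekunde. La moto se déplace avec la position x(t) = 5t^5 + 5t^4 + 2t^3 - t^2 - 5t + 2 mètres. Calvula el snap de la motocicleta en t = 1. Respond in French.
En partant de la position x(t) = 5·t^5 + 5·t^4 + 2·t^3 - t^2 - 5·t + 2, nous prenons 4 dérivées. La dérivée de la position donne la vitesse: v(t) = 25·t^4 + 20·t^3 + 6·t^2 - 2·t - 5. En dérivant la vitesse, nous obtenons l'accélération: a(t) = 100·t^3 + 60·t^2 + 12·t - 2. La dérivée de l'accélération donne le jerk: j(t) = 300·t^2 + 120·t + 12. En dérivant le jerk, nous obtenons le snap: s(t) = 600·t + 120. De l'équation du snap s(t) = 600·t + 120, nous substituons t = 1 pour obtenir s = 720.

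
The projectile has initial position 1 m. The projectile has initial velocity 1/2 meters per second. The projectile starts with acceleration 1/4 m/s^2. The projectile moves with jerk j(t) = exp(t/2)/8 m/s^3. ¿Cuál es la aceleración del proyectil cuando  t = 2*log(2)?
Partiendo de la sacudida j(t) = exp(t/2)/8, tomamos 1 integral. Tomando ∫j(t)dt y aplicando a(0) = 1/4, encontramos a(t) = exp(t/2)/4. Tenemos la aceleración a(t) = exp(t/2)/4. Sustituyendo t = 2*log(2): a(2*log(2)) = 1/2.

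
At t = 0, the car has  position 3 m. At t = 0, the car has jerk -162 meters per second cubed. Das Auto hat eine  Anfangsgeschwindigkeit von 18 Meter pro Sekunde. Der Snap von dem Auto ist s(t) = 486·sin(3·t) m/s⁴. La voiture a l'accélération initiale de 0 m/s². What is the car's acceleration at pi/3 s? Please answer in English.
To find the answer, we compute 2 antiderivatives of s(t) = 486·sin(3·t). Finding the integral of s(t) and using j(0) = -162: j(t) = -162·cos(3·t). The antiderivative of jerk is acceleration. Using a(0) = 0, we get a(t) = -54·sin(3·t). Using a(t) = -54·sin(3·t) and substituting t = pi/3, we find a = 0.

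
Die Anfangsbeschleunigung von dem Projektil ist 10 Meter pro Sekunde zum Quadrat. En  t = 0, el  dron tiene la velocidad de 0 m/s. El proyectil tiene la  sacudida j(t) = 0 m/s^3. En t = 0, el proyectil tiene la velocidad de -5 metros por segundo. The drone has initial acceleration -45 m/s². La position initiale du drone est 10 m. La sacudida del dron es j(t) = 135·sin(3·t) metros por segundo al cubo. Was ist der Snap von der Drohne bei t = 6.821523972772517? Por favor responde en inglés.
To solve this, we need to take 1 derivative of our jerk equation j(t) = 135·sin(3·t). Taking d/dt of j(t), we find s(t) = 405·cos(3·t). From the given snap equation s(t) = 405·cos(3·t), we substitute t = 6.821523972772517 to get s = -17.9031304439887.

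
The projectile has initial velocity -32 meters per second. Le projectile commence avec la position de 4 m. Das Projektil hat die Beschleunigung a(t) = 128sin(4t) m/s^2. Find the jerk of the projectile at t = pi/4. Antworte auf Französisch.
En partant de l'accélération a(t) = 128·sin(4·t), nous prenons 1 dérivée. La dérivée de l'accélération donne le jerk: j(t) = 512·cos(4·t). En utilisant j(t) = 512·cos(4·t) et en substituant t = pi/4, nous trouvons j = -512.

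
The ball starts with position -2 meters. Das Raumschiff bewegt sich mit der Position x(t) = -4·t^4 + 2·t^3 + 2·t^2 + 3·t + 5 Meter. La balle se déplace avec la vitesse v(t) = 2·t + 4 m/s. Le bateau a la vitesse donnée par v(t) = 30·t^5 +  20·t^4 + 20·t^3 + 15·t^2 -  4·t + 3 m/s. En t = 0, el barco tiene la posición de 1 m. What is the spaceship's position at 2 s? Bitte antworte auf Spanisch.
Usando x(t) = -4·t^4 + 2·t^3 + 2·t^2 + 3·t + 5 y sustituyendo t = 2, encontramos x = -29.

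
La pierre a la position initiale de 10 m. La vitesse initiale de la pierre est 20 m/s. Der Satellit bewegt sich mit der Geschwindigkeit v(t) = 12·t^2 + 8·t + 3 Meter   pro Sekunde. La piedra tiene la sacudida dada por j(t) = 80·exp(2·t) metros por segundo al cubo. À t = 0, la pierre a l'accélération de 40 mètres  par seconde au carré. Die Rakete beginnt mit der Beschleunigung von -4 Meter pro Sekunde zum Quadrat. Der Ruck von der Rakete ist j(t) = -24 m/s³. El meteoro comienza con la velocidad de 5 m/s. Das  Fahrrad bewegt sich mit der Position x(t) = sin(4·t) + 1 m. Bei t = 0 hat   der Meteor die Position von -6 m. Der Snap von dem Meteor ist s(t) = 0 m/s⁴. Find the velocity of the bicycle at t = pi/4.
We must differentiate our position equation x(t) = sin(4·t) + 1 1 time. The derivative of position gives velocity: v(t) = 4·cos(4·t). Using v(t) = 4·cos(4·t) and substituting t = pi/4, we find v = -4.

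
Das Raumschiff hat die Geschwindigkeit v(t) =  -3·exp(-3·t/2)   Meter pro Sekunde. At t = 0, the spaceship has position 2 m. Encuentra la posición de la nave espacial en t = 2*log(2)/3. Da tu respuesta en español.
Debemos encontrar la integral de nuestra ecuación de la velocidad v(t) = -3·exp(-3·t/2) 1 vez. Integrando la velocidad y usando la condición inicial x(0) = 2, obtenemos x(t) = 2·exp(-3·t/2). Tenemos la posición x(t) = 2·exp(-3·t/2). Sustituyendo t = 2*log(2)/3: x(2*log(2)/3) = 1.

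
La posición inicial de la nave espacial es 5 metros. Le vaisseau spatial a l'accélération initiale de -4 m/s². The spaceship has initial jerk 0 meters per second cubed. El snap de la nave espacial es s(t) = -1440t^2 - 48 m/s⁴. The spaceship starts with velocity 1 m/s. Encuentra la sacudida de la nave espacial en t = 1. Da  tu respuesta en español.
Partiendo del snap s(t) = -1440·t^2 - 48, tomamos 1 antiderivada. La antiderivada del snap es la sacudida. Usando j(0) = 0, obtenemos j(t) = -480·t^3 - 48·t. Tenemos la sacudida j(t) = -480·t^3 - 48·t. Sustituyendo t = 1: j(1) = -528.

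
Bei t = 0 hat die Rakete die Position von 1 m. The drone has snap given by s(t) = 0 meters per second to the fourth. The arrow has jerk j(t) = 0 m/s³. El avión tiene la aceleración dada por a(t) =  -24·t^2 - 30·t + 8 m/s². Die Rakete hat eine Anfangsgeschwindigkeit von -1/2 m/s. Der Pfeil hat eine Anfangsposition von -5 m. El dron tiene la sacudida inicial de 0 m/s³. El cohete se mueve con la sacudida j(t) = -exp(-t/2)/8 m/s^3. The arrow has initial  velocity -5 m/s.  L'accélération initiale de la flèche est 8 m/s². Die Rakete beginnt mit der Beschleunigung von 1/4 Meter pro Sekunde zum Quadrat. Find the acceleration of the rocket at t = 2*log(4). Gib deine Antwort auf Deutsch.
Wir müssen die Stammfunktion unserer Gleichung für den Ruck j(t) = -exp(-t/2)/8 1-mal finden. Durch Integration von dem Ruck und Verwendung der Anfangsbedingung a(0) = 1/4, erhalten wir a(t) = exp(-t/2)/4. Mit a(t) = exp(-t/2)/4 und Einsetzen von t = 2*log(4), finden wir a = 1/16.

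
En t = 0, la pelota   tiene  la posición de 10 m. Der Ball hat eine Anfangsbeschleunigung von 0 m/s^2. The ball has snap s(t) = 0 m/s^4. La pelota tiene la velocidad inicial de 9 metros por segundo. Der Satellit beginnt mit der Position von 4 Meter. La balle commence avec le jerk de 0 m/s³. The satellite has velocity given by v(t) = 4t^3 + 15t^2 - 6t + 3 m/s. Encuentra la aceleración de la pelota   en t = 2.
Necesitamos integrar nuestra ecuación del snap s(t) = 0 2 veces. La integral del snap, con j(0) = 0, da la sacudida: j(t) = 0. La integral de la sacudida es la aceleración. Usando a(0) = 0, obtenemos a(t) = 0. De la ecuación de la aceleración a(t) = 0, sustituimos t = 2 para obtener a = 0.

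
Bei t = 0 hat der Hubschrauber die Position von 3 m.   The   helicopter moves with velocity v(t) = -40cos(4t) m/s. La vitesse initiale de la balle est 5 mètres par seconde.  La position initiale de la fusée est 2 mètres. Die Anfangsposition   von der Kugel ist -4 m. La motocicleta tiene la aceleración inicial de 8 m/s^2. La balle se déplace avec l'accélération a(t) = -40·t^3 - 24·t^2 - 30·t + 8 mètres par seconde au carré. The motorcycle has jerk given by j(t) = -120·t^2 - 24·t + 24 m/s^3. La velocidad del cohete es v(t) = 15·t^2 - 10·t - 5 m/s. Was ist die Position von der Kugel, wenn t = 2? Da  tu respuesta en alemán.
Wir müssen die Stammfunktion unserer Gleichung für die Beschleunigung a(t) = -40·t^3 - 24·t^2 - 30·t + 8 2-mal finden. Das Integral von der Beschleunigung, mit v(0) = 5, ergibt die Geschwindigkeit: v(t) = -10·t^4 - 8·t^3 - 15·t^2 + 8·t + 5. Die Stammfunktion von der Geschwindigkeit, mit x(0) = -4, ergibt die Position: x(t) = -2·t^5 - 2·t^4 - 5·t^3 + 4·t^2 + 5·t - 4. Wir haben die Position x(t) = -2·t^5 - 2·t^4 - 5·t^3 + 4·t^2 + 5·t - 4. Durch Einsetzen von t = 2: x(2) = -114.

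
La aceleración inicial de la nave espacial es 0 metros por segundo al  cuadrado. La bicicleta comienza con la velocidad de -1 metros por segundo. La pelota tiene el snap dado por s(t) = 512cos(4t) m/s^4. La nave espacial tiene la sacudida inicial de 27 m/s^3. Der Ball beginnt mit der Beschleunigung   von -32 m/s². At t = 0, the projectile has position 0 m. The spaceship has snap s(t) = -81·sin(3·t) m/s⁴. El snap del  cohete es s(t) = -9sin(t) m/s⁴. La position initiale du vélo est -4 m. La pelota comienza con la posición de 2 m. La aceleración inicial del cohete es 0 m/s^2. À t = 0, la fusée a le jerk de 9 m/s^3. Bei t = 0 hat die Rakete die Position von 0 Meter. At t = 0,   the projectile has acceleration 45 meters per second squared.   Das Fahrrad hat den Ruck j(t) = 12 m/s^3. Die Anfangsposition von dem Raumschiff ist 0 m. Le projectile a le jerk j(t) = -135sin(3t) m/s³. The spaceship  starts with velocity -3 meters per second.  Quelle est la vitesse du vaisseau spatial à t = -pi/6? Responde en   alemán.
Wir müssen das Integral unserer Gleichung für den Snap s(t) = -81·sin(3·t) 3-mal finden. Mit ∫s(t)dt und Anwendung von j(0) = 27, finden wir j(t) = 27·cos(3·t). Durch Integration von dem Ruck und Verwendung der Anfangsbedingung a(0) = 0, erhalten wir a(t) = 9·sin(3·t). Mit ∫a(t)dt und Anwendung von v(0) = -3, finden wir v(t) = -3·cos(3·t). Mit v(t) = -3·cos(3·t) und Einsetzen von t = -pi/6, finden wir v = 0.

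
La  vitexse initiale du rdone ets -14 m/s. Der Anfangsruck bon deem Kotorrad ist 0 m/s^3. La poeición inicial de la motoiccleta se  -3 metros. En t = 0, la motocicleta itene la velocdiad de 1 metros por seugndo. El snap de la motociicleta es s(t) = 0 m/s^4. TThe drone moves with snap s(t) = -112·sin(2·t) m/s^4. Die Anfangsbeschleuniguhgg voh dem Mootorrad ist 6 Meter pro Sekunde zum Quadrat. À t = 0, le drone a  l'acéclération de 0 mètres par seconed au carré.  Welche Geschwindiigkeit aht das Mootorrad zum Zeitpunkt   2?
Ausgehend von dem Snap s(t) = 0, nehmen wir 3 Integrale. Mit ∫s(t)dt und Anwendung von j(0) = 0, finden wir j(t) = 0. Durch Integration von dem Ruck und Verwendung der Anfangsbedingung a(0) = 6, erhalten wir a(t) = 6. Das Integral von der Beschleunigung, mit v(0) = 1, ergibt die Geschwindigkeit: v(t) = 6·t + 1. Mit v(t) = 6·t + 1 und Einsetzen von t = 2, finden wir v = 13.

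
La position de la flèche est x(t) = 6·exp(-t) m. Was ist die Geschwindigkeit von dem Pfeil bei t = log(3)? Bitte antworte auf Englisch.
Starting from position x(t) = 6·exp(-t), we take 1 derivative. The derivative of position gives velocity: v(t) = -6·exp(-t). From the given velocity equation v(t) = -6·exp(-t), we substitute t = log(3) to get v = -2.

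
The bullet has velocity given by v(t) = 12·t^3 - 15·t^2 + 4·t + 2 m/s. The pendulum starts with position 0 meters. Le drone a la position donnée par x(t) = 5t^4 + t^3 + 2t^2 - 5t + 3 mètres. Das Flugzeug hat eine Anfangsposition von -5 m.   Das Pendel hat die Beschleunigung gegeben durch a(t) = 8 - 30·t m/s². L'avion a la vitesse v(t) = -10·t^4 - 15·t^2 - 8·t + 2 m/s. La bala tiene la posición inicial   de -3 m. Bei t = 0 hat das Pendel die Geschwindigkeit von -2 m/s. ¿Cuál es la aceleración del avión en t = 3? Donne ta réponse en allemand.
Ausgehend von der Geschwindigkeit v(t) = -10·t^4 - 15·t^2 - 8·t + 2, nehmen wir 1 Ableitung. Durch Ableiten von der Geschwindigkeit erhalten wir die Beschleunigung: a(t) = -40·t^3 - 30·t - 8. Aus der Gleichung für die Beschleunigung a(t) = -40·t^3 - 30·t - 8, setzen wir t = 3 ein und erhalten a = -1178.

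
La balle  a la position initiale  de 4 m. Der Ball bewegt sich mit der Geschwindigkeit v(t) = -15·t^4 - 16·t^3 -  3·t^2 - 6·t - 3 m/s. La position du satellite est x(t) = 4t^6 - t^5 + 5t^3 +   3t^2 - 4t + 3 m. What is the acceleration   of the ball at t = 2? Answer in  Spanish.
Debemos derivar nuestra ecuación de la velocidad v(t) = -15·t^4 - 16·t^3 - 3·t^2 - 6·t - 3 1 vez. Tomando d/dt de v(t), encontramos a(t) = -60·t^3 - 48·t^2 - 6·t - 6. Tenemos la aceleración a(t) = -60·t^3 - 48·t^2 - 6·t - 6. Sustituyendo t = 2: a(2) = -690.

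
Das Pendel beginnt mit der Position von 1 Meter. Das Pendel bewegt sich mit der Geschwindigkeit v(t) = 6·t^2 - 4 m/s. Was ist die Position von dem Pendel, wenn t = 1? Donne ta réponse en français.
En partant de la vitesse v(t) = 6·t^2 - 4, nous prenons 1 intégrale. L'intégrale de la vitesse est la position. En utilisant x(0) = 1, nous obtenons x(t) = 2·t^3 - 4·t + 1. En utilisant x(t) = 2·t^3 - 4·t + 1 et en substituant t = 1, nous trouvons x = -1.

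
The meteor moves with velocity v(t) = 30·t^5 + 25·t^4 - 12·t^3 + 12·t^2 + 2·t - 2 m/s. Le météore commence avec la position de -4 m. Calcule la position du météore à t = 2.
Nous devons intégrer notre équation de la vitesse v(t) = 30·t^5 + 25·t^4 - 12·t^3 + 12·t^2 + 2·t - 2 1 fois. En intégrant la vitesse et en utilisant la condition initiale x(0) = -4, nous obtenons x(t) = 5·t^6 + 5·t^5 - 3·t^4 + 4·t^3 + t^2 - 2·t - 4. De l'équation de la position x(t) = 5·t^6 + 5·t^5 - 3·t^4 + 4·t^3 + t^2 - 2·t - 4, nous substituons t = 2 pour obtenir x = 460.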